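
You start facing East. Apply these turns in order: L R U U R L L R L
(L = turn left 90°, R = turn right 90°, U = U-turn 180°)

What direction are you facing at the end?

Answer: Final heading: North

Derivation:
Start: East
  L (left (90° counter-clockwise)) -> North
  R (right (90° clockwise)) -> East
  U (U-turn (180°)) -> West
  U (U-turn (180°)) -> East
  R (right (90° clockwise)) -> South
  L (left (90° counter-clockwise)) -> East
  L (left (90° counter-clockwise)) -> North
  R (right (90° clockwise)) -> East
  L (left (90° counter-clockwise)) -> North
Final: North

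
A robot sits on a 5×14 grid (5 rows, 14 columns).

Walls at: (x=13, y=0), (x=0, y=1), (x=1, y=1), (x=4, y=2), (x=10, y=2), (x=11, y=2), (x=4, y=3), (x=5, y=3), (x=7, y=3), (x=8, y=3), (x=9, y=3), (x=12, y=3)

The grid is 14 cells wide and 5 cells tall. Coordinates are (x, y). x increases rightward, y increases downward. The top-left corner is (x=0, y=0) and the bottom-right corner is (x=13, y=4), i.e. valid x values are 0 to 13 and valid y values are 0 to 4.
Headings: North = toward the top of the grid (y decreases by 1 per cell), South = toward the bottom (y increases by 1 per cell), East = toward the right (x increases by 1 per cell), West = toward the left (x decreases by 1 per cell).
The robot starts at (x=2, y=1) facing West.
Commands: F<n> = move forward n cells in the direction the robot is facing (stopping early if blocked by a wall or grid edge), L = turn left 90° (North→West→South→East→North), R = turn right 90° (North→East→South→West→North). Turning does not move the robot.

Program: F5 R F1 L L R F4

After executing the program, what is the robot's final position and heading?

Start: (x=2, y=1), facing West
  F5: move forward 0/5 (blocked), now at (x=2, y=1)
  R: turn right, now facing North
  F1: move forward 1, now at (x=2, y=0)
  L: turn left, now facing West
  L: turn left, now facing South
  R: turn right, now facing West
  F4: move forward 2/4 (blocked), now at (x=0, y=0)
Final: (x=0, y=0), facing West

Answer: Final position: (x=0, y=0), facing West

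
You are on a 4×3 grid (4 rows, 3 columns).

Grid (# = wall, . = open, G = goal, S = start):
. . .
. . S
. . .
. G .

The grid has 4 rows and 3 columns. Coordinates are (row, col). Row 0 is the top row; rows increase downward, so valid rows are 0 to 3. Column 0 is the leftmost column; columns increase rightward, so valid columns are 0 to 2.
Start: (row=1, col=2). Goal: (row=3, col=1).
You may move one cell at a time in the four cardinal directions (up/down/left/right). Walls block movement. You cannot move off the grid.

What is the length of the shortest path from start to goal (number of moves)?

BFS from (row=1, col=2) until reaching (row=3, col=1):
  Distance 0: (row=1, col=2)
  Distance 1: (row=0, col=2), (row=1, col=1), (row=2, col=2)
  Distance 2: (row=0, col=1), (row=1, col=0), (row=2, col=1), (row=3, col=2)
  Distance 3: (row=0, col=0), (row=2, col=0), (row=3, col=1)  <- goal reached here
One shortest path (3 moves): (row=1, col=2) -> (row=1, col=1) -> (row=2, col=1) -> (row=3, col=1)

Answer: Shortest path length: 3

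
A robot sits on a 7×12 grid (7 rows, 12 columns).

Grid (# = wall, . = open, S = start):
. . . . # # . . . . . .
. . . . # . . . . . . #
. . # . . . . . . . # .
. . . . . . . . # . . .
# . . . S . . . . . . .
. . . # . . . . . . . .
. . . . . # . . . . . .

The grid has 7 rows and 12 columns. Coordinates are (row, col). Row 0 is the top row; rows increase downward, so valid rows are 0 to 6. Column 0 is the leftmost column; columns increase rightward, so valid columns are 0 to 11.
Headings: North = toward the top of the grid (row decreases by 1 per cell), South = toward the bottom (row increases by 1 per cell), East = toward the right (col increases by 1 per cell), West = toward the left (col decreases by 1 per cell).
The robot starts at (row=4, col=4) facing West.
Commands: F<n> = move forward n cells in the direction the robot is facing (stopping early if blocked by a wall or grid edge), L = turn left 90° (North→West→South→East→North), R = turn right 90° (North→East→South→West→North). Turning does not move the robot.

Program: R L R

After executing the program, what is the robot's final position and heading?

Answer: Final position: (row=4, col=4), facing North

Derivation:
Start: (row=4, col=4), facing West
  R: turn right, now facing North
  L: turn left, now facing West
  R: turn right, now facing North
Final: (row=4, col=4), facing North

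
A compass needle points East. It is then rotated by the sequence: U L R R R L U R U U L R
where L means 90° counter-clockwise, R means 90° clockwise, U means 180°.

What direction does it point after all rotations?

Answer: Final heading: West

Derivation:
Start: East
  U (U-turn (180°)) -> West
  L (left (90° counter-clockwise)) -> South
  R (right (90° clockwise)) -> West
  R (right (90° clockwise)) -> North
  R (right (90° clockwise)) -> East
  L (left (90° counter-clockwise)) -> North
  U (U-turn (180°)) -> South
  R (right (90° clockwise)) -> West
  U (U-turn (180°)) -> East
  U (U-turn (180°)) -> West
  L (left (90° counter-clockwise)) -> South
  R (right (90° clockwise)) -> West
Final: West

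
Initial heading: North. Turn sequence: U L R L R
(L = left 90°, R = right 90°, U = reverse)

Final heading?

Start: North
  U (U-turn (180°)) -> South
  L (left (90° counter-clockwise)) -> East
  R (right (90° clockwise)) -> South
  L (left (90° counter-clockwise)) -> East
  R (right (90° clockwise)) -> South
Final: South

Answer: Final heading: South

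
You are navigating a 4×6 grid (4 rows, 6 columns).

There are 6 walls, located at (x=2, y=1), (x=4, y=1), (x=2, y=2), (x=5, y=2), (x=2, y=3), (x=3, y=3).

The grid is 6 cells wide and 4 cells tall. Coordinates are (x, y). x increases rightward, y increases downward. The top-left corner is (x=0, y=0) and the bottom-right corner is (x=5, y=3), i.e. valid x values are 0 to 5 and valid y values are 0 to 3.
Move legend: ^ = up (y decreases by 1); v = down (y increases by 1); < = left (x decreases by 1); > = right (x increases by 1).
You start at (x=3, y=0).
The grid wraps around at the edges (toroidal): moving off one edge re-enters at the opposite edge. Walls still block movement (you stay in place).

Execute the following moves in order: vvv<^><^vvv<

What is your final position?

Start: (x=3, y=0)
  v (down): (x=3, y=0) -> (x=3, y=1)
  v (down): (x=3, y=1) -> (x=3, y=2)
  v (down): blocked, stay at (x=3, y=2)
  < (left): blocked, stay at (x=3, y=2)
  ^ (up): (x=3, y=2) -> (x=3, y=1)
  > (right): blocked, stay at (x=3, y=1)
  < (left): blocked, stay at (x=3, y=1)
  ^ (up): (x=3, y=1) -> (x=3, y=0)
  v (down): (x=3, y=0) -> (x=3, y=1)
  v (down): (x=3, y=1) -> (x=3, y=2)
  v (down): blocked, stay at (x=3, y=2)
  < (left): blocked, stay at (x=3, y=2)
Final: (x=3, y=2)

Answer: Final position: (x=3, y=2)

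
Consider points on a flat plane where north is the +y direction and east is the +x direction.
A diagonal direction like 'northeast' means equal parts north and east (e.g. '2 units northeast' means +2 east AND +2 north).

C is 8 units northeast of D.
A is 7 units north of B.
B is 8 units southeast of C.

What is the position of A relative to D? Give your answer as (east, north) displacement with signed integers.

Answer: A is at (east=16, north=7) relative to D.

Derivation:
Place D at the origin (east=0, north=0).
  C is 8 units northeast of D: delta (east=+8, north=+8); C at (east=8, north=8).
  B is 8 units southeast of C: delta (east=+8, north=-8); B at (east=16, north=0).
  A is 7 units north of B: delta (east=+0, north=+7); A at (east=16, north=7).
Therefore A relative to D: (east=16, north=7).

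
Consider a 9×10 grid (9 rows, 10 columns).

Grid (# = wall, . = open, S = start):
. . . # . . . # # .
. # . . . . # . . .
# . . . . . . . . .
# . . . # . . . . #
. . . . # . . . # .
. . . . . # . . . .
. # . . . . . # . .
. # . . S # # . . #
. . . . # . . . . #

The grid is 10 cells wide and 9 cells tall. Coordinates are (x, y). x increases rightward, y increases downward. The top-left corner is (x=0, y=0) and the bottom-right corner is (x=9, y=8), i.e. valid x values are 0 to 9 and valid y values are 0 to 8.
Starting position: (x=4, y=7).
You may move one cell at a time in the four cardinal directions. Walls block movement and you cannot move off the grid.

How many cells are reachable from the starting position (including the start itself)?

BFS flood-fill from (x=4, y=7):
  Distance 0: (x=4, y=7)
  Distance 1: (x=4, y=6), (x=3, y=7)
  Distance 2: (x=4, y=5), (x=3, y=6), (x=5, y=6), (x=2, y=7), (x=3, y=8)
  Distance 3: (x=3, y=5), (x=2, y=6), (x=6, y=6), (x=2, y=8)
  Distance 4: (x=3, y=4), (x=2, y=5), (x=6, y=5), (x=1, y=8)
  Distance 5: (x=3, y=3), (x=2, y=4), (x=6, y=4), (x=1, y=5), (x=7, y=5), (x=0, y=8)
  Distance 6: (x=3, y=2), (x=2, y=3), (x=6, y=3), (x=1, y=4), (x=5, y=4), (x=7, y=4), (x=0, y=5), (x=8, y=5), (x=0, y=7)
  Distance 7: (x=3, y=1), (x=2, y=2), (x=4, y=2), (x=6, y=2), (x=1, y=3), (x=5, y=3), (x=7, y=3), (x=0, y=4), (x=9, y=5), (x=0, y=6), (x=8, y=6)
  Distance 8: (x=2, y=1), (x=4, y=1), (x=1, y=2), (x=5, y=2), (x=7, y=2), (x=8, y=3), (x=9, y=4), (x=9, y=6), (x=8, y=7)
  Distance 9: (x=2, y=0), (x=4, y=0), (x=5, y=1), (x=7, y=1), (x=8, y=2), (x=7, y=7), (x=8, y=8)
  Distance 10: (x=1, y=0), (x=5, y=0), (x=8, y=1), (x=9, y=2), (x=7, y=8)
  Distance 11: (x=0, y=0), (x=6, y=0), (x=9, y=1), (x=6, y=8)
  Distance 12: (x=9, y=0), (x=0, y=1), (x=5, y=8)
Total reachable: 70 (grid has 70 open cells total)

Answer: Reachable cells: 70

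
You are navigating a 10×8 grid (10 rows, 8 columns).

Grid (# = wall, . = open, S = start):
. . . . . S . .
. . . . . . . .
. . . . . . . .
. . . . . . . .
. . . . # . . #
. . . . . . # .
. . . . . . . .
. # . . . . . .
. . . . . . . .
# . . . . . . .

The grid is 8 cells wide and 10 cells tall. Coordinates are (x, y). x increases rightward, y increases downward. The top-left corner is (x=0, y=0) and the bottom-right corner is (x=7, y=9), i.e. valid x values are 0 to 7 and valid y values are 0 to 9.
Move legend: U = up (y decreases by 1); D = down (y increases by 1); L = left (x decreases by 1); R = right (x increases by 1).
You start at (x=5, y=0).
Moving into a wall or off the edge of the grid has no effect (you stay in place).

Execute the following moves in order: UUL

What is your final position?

Start: (x=5, y=0)
  U (up): blocked, stay at (x=5, y=0)
  U (up): blocked, stay at (x=5, y=0)
  L (left): (x=5, y=0) -> (x=4, y=0)
Final: (x=4, y=0)

Answer: Final position: (x=4, y=0)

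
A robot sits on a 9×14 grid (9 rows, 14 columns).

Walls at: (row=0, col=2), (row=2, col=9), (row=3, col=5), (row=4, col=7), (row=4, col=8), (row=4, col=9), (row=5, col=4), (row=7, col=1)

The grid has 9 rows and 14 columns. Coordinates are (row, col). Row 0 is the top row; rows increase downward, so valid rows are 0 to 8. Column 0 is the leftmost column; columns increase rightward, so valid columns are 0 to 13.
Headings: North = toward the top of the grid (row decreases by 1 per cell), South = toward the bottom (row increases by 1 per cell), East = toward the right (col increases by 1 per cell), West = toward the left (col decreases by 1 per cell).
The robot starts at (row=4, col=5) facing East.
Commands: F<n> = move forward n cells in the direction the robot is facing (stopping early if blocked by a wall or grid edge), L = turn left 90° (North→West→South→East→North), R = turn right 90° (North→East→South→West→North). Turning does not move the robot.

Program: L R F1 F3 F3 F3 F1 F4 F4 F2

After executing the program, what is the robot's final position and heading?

Answer: Final position: (row=4, col=6), facing East

Derivation:
Start: (row=4, col=5), facing East
  L: turn left, now facing North
  R: turn right, now facing East
  F1: move forward 1, now at (row=4, col=6)
  [×3]F3: move forward 0/3 (blocked), now at (row=4, col=6)
  F1: move forward 0/1 (blocked), now at (row=4, col=6)
  F4: move forward 0/4 (blocked), now at (row=4, col=6)
  F4: move forward 0/4 (blocked), now at (row=4, col=6)
  F2: move forward 0/2 (blocked), now at (row=4, col=6)
Final: (row=4, col=6), facing East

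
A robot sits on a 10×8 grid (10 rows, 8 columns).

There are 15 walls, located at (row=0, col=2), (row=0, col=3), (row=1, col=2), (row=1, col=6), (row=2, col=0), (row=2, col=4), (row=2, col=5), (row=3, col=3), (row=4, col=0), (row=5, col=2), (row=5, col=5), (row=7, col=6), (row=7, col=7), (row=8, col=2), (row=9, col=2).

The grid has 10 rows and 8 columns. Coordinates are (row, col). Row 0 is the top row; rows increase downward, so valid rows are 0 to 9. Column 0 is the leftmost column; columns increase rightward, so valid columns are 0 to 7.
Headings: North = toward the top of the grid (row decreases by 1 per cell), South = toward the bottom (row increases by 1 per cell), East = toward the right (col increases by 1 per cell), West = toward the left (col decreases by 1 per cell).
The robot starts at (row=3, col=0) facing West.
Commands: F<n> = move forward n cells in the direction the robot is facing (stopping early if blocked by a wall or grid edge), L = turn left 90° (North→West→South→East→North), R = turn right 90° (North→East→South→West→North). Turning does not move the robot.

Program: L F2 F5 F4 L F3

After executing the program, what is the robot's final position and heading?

Start: (row=3, col=0), facing West
  L: turn left, now facing South
  F2: move forward 0/2 (blocked), now at (row=3, col=0)
  F5: move forward 0/5 (blocked), now at (row=3, col=0)
  F4: move forward 0/4 (blocked), now at (row=3, col=0)
  L: turn left, now facing East
  F3: move forward 2/3 (blocked), now at (row=3, col=2)
Final: (row=3, col=2), facing East

Answer: Final position: (row=3, col=2), facing East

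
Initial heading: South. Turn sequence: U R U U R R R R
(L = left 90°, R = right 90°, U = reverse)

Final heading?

Answer: Final heading: East

Derivation:
Start: South
  U (U-turn (180°)) -> North
  R (right (90° clockwise)) -> East
  U (U-turn (180°)) -> West
  U (U-turn (180°)) -> East
  R (right (90° clockwise)) -> South
  R (right (90° clockwise)) -> West
  R (right (90° clockwise)) -> North
  R (right (90° clockwise)) -> East
Final: East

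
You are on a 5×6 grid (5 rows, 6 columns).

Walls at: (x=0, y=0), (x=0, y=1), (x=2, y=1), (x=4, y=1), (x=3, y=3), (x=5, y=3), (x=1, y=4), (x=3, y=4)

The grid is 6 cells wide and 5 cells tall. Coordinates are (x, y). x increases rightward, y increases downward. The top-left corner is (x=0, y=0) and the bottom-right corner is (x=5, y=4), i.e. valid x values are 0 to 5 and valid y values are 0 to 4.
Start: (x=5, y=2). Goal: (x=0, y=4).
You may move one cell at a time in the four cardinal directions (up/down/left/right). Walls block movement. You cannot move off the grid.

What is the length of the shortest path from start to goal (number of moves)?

BFS from (x=5, y=2) until reaching (x=0, y=4):
  Distance 0: (x=5, y=2)
  Distance 1: (x=5, y=1), (x=4, y=2)
  Distance 2: (x=5, y=0), (x=3, y=2), (x=4, y=3)
  Distance 3: (x=4, y=0), (x=3, y=1), (x=2, y=2), (x=4, y=4)
  Distance 4: (x=3, y=0), (x=1, y=2), (x=2, y=3), (x=5, y=4)
  Distance 5: (x=2, y=0), (x=1, y=1), (x=0, y=2), (x=1, y=3), (x=2, y=4)
  Distance 6: (x=1, y=0), (x=0, y=3)
  Distance 7: (x=0, y=4)  <- goal reached here
One shortest path (7 moves): (x=5, y=2) -> (x=4, y=2) -> (x=3, y=2) -> (x=2, y=2) -> (x=1, y=2) -> (x=0, y=2) -> (x=0, y=3) -> (x=0, y=4)

Answer: Shortest path length: 7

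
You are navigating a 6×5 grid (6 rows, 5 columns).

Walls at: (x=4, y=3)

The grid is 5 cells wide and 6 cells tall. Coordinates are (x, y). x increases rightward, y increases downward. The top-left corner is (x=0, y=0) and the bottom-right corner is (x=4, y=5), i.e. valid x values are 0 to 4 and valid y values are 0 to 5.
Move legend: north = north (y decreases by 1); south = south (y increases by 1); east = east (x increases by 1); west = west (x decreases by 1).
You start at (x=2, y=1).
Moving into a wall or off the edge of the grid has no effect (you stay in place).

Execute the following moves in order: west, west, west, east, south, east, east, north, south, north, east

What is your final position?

Answer: Final position: (x=4, y=1)

Derivation:
Start: (x=2, y=1)
  west (west): (x=2, y=1) -> (x=1, y=1)
  west (west): (x=1, y=1) -> (x=0, y=1)
  west (west): blocked, stay at (x=0, y=1)
  east (east): (x=0, y=1) -> (x=1, y=1)
  south (south): (x=1, y=1) -> (x=1, y=2)
  east (east): (x=1, y=2) -> (x=2, y=2)
  east (east): (x=2, y=2) -> (x=3, y=2)
  north (north): (x=3, y=2) -> (x=3, y=1)
  south (south): (x=3, y=1) -> (x=3, y=2)
  north (north): (x=3, y=2) -> (x=3, y=1)
  east (east): (x=3, y=1) -> (x=4, y=1)
Final: (x=4, y=1)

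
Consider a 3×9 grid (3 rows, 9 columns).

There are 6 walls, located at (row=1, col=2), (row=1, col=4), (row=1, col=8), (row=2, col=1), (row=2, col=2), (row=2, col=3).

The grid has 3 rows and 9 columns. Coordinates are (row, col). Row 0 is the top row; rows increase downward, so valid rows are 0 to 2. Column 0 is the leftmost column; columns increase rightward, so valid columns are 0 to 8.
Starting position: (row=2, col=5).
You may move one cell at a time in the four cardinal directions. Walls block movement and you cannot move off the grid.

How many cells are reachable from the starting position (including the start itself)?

BFS flood-fill from (row=2, col=5):
  Distance 0: (row=2, col=5)
  Distance 1: (row=1, col=5), (row=2, col=4), (row=2, col=6)
  Distance 2: (row=0, col=5), (row=1, col=6), (row=2, col=7)
  Distance 3: (row=0, col=4), (row=0, col=6), (row=1, col=7), (row=2, col=8)
  Distance 4: (row=0, col=3), (row=0, col=7)
  Distance 5: (row=0, col=2), (row=0, col=8), (row=1, col=3)
  Distance 6: (row=0, col=1)
  Distance 7: (row=0, col=0), (row=1, col=1)
  Distance 8: (row=1, col=0)
  Distance 9: (row=2, col=0)
Total reachable: 21 (grid has 21 open cells total)

Answer: Reachable cells: 21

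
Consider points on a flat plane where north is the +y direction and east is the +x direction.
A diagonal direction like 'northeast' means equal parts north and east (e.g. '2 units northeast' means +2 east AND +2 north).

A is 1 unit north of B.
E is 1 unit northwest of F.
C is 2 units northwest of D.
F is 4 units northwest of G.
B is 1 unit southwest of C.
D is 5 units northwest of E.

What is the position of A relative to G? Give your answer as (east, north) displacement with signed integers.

Place G at the origin (east=0, north=0).
  F is 4 units northwest of G: delta (east=-4, north=+4); F at (east=-4, north=4).
  E is 1 unit northwest of F: delta (east=-1, north=+1); E at (east=-5, north=5).
  D is 5 units northwest of E: delta (east=-5, north=+5); D at (east=-10, north=10).
  C is 2 units northwest of D: delta (east=-2, north=+2); C at (east=-12, north=12).
  B is 1 unit southwest of C: delta (east=-1, north=-1); B at (east=-13, north=11).
  A is 1 unit north of B: delta (east=+0, north=+1); A at (east=-13, north=12).
Therefore A relative to G: (east=-13, north=12).

Answer: A is at (east=-13, north=12) relative to G.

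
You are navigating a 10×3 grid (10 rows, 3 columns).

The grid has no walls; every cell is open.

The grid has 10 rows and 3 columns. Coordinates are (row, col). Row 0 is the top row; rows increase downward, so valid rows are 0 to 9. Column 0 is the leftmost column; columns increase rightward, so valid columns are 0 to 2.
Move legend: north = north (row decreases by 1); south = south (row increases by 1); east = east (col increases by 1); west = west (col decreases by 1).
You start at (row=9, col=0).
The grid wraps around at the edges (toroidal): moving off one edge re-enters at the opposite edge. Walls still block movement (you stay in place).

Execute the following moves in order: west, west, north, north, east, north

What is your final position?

Start: (row=9, col=0)
  west (west): (row=9, col=0) -> (row=9, col=2)
  west (west): (row=9, col=2) -> (row=9, col=1)
  north (north): (row=9, col=1) -> (row=8, col=1)
  north (north): (row=8, col=1) -> (row=7, col=1)
  east (east): (row=7, col=1) -> (row=7, col=2)
  north (north): (row=7, col=2) -> (row=6, col=2)
Final: (row=6, col=2)

Answer: Final position: (row=6, col=2)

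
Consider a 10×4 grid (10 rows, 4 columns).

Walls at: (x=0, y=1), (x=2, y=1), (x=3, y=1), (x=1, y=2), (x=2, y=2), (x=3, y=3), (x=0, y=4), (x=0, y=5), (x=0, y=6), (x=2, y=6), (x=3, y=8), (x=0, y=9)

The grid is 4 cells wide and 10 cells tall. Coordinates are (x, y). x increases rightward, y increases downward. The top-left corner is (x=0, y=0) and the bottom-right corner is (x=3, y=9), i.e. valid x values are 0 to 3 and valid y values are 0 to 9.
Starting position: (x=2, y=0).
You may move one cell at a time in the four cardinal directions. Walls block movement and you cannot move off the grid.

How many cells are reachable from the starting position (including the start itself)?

Answer: Reachable cells: 5

Derivation:
BFS flood-fill from (x=2, y=0):
  Distance 0: (x=2, y=0)
  Distance 1: (x=1, y=0), (x=3, y=0)
  Distance 2: (x=0, y=0), (x=1, y=1)
Total reachable: 5 (grid has 28 open cells total)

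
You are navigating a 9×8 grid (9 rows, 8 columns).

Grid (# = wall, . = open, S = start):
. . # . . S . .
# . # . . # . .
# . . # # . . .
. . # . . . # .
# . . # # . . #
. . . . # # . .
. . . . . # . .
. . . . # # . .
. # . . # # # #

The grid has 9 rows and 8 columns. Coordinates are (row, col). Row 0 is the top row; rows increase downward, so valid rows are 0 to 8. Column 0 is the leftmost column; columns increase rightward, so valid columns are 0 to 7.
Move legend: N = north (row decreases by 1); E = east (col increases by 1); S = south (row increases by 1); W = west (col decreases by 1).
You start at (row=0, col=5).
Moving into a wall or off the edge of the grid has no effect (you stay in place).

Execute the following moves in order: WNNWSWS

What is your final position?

Start: (row=0, col=5)
  W (west): (row=0, col=5) -> (row=0, col=4)
  N (north): blocked, stay at (row=0, col=4)
  N (north): blocked, stay at (row=0, col=4)
  W (west): (row=0, col=4) -> (row=0, col=3)
  S (south): (row=0, col=3) -> (row=1, col=3)
  W (west): blocked, stay at (row=1, col=3)
  S (south): blocked, stay at (row=1, col=3)
Final: (row=1, col=3)

Answer: Final position: (row=1, col=3)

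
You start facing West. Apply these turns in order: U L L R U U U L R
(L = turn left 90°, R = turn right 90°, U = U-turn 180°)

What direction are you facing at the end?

Start: West
  U (U-turn (180°)) -> East
  L (left (90° counter-clockwise)) -> North
  L (left (90° counter-clockwise)) -> West
  R (right (90° clockwise)) -> North
  U (U-turn (180°)) -> South
  U (U-turn (180°)) -> North
  U (U-turn (180°)) -> South
  L (left (90° counter-clockwise)) -> East
  R (right (90° clockwise)) -> South
Final: South

Answer: Final heading: South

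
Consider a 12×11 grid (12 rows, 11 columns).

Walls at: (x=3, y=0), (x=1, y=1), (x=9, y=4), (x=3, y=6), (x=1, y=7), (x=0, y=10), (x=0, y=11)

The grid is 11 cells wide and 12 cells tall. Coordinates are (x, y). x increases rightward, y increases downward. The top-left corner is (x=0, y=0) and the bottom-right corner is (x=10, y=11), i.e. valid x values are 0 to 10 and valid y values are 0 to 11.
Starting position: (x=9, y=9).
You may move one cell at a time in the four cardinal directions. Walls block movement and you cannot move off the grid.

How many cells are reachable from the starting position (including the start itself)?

Answer: Reachable cells: 125

Derivation:
BFS flood-fill from (x=9, y=9):
  Distance 0: (x=9, y=9)
  Distance 1: (x=9, y=8), (x=8, y=9), (x=10, y=9), (x=9, y=10)
  Distance 2: (x=9, y=7), (x=8, y=8), (x=10, y=8), (x=7, y=9), (x=8, y=10), (x=10, y=10), (x=9, y=11)
  Distance 3: (x=9, y=6), (x=8, y=7), (x=10, y=7), (x=7, y=8), (x=6, y=9), (x=7, y=10), (x=8, y=11), (x=10, y=11)
  Distance 4: (x=9, y=5), (x=8, y=6), (x=10, y=6), (x=7, y=7), (x=6, y=8), (x=5, y=9), (x=6, y=10), (x=7, y=11)
  Distance 5: (x=8, y=5), (x=10, y=5), (x=7, y=6), (x=6, y=7), (x=5, y=8), (x=4, y=9), (x=5, y=10), (x=6, y=11)
  Distance 6: (x=8, y=4), (x=10, y=4), (x=7, y=5), (x=6, y=6), (x=5, y=7), (x=4, y=8), (x=3, y=9), (x=4, y=10), (x=5, y=11)
  Distance 7: (x=8, y=3), (x=10, y=3), (x=7, y=4), (x=6, y=5), (x=5, y=6), (x=4, y=7), (x=3, y=8), (x=2, y=9), (x=3, y=10), (x=4, y=11)
  Distance 8: (x=8, y=2), (x=10, y=2), (x=7, y=3), (x=9, y=3), (x=6, y=4), (x=5, y=5), (x=4, y=6), (x=3, y=7), (x=2, y=8), (x=1, y=9), (x=2, y=10), (x=3, y=11)
  Distance 9: (x=8, y=1), (x=10, y=1), (x=7, y=2), (x=9, y=2), (x=6, y=3), (x=5, y=4), (x=4, y=5), (x=2, y=7), (x=1, y=8), (x=0, y=9), (x=1, y=10), (x=2, y=11)
  Distance 10: (x=8, y=0), (x=10, y=0), (x=7, y=1), (x=9, y=1), (x=6, y=2), (x=5, y=3), (x=4, y=4), (x=3, y=5), (x=2, y=6), (x=0, y=8), (x=1, y=11)
  Distance 11: (x=7, y=0), (x=9, y=0), (x=6, y=1), (x=5, y=2), (x=4, y=3), (x=3, y=4), (x=2, y=5), (x=1, y=6), (x=0, y=7)
  Distance 12: (x=6, y=0), (x=5, y=1), (x=4, y=2), (x=3, y=3), (x=2, y=4), (x=1, y=5), (x=0, y=6)
  Distance 13: (x=5, y=0), (x=4, y=1), (x=3, y=2), (x=2, y=3), (x=1, y=4), (x=0, y=5)
  Distance 14: (x=4, y=0), (x=3, y=1), (x=2, y=2), (x=1, y=3), (x=0, y=4)
  Distance 15: (x=2, y=1), (x=1, y=2), (x=0, y=3)
  Distance 16: (x=2, y=0), (x=0, y=2)
  Distance 17: (x=1, y=0), (x=0, y=1)
  Distance 18: (x=0, y=0)
Total reachable: 125 (grid has 125 open cells total)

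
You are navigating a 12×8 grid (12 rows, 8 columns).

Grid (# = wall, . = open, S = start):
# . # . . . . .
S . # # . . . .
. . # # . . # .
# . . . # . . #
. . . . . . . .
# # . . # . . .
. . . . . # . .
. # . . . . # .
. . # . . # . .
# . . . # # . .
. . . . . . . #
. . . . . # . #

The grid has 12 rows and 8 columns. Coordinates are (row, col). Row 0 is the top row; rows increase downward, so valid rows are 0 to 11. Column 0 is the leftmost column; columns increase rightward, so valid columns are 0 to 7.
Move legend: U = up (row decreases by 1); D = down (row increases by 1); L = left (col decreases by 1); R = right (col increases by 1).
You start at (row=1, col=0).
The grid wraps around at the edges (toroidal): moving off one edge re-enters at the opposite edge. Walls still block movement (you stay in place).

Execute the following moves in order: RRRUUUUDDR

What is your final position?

Start: (row=1, col=0)
  R (right): (row=1, col=0) -> (row=1, col=1)
  R (right): blocked, stay at (row=1, col=1)
  R (right): blocked, stay at (row=1, col=1)
  U (up): (row=1, col=1) -> (row=0, col=1)
  U (up): (row=0, col=1) -> (row=11, col=1)
  U (up): (row=11, col=1) -> (row=10, col=1)
  U (up): (row=10, col=1) -> (row=9, col=1)
  D (down): (row=9, col=1) -> (row=10, col=1)
  D (down): (row=10, col=1) -> (row=11, col=1)
  R (right): (row=11, col=1) -> (row=11, col=2)
Final: (row=11, col=2)

Answer: Final position: (row=11, col=2)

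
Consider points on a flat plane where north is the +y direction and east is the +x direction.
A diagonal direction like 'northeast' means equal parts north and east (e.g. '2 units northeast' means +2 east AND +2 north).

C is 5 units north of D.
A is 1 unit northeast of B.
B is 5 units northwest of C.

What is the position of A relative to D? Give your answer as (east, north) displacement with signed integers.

Place D at the origin (east=0, north=0).
  C is 5 units north of D: delta (east=+0, north=+5); C at (east=0, north=5).
  B is 5 units northwest of C: delta (east=-5, north=+5); B at (east=-5, north=10).
  A is 1 unit northeast of B: delta (east=+1, north=+1); A at (east=-4, north=11).
Therefore A relative to D: (east=-4, north=11).

Answer: A is at (east=-4, north=11) relative to D.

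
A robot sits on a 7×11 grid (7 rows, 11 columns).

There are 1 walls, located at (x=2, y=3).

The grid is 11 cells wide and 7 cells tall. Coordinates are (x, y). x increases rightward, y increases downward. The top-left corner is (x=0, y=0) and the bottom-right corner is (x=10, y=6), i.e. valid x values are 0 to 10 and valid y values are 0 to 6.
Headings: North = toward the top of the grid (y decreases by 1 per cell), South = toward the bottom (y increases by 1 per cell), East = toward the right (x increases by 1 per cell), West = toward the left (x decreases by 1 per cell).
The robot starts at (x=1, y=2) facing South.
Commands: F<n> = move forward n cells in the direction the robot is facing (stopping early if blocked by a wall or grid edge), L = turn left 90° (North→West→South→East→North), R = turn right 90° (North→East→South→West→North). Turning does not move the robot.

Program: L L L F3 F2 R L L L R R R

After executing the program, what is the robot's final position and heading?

Start: (x=1, y=2), facing South
  L: turn left, now facing East
  L: turn left, now facing North
  L: turn left, now facing West
  F3: move forward 1/3 (blocked), now at (x=0, y=2)
  F2: move forward 0/2 (blocked), now at (x=0, y=2)
  R: turn right, now facing North
  L: turn left, now facing West
  L: turn left, now facing South
  L: turn left, now facing East
  R: turn right, now facing South
  R: turn right, now facing West
  R: turn right, now facing North
Final: (x=0, y=2), facing North

Answer: Final position: (x=0, y=2), facing North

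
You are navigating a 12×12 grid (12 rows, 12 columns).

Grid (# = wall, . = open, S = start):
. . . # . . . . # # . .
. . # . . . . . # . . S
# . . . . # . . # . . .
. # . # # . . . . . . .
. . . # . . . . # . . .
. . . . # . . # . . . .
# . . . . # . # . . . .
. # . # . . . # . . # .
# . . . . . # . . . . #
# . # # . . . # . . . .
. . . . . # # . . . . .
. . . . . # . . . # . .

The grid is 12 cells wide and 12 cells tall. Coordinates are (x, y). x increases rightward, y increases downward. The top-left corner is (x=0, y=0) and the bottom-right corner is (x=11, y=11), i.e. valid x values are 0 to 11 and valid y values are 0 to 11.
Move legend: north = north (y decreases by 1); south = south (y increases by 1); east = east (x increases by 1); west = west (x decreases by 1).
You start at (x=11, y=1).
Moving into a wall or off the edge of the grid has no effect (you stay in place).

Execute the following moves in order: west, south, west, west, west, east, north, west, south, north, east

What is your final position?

Answer: Final position: (x=10, y=1)

Derivation:
Start: (x=11, y=1)
  west (west): (x=11, y=1) -> (x=10, y=1)
  south (south): (x=10, y=1) -> (x=10, y=2)
  west (west): (x=10, y=2) -> (x=9, y=2)
  west (west): blocked, stay at (x=9, y=2)
  west (west): blocked, stay at (x=9, y=2)
  east (east): (x=9, y=2) -> (x=10, y=2)
  north (north): (x=10, y=2) -> (x=10, y=1)
  west (west): (x=10, y=1) -> (x=9, y=1)
  south (south): (x=9, y=1) -> (x=9, y=2)
  north (north): (x=9, y=2) -> (x=9, y=1)
  east (east): (x=9, y=1) -> (x=10, y=1)
Final: (x=10, y=1)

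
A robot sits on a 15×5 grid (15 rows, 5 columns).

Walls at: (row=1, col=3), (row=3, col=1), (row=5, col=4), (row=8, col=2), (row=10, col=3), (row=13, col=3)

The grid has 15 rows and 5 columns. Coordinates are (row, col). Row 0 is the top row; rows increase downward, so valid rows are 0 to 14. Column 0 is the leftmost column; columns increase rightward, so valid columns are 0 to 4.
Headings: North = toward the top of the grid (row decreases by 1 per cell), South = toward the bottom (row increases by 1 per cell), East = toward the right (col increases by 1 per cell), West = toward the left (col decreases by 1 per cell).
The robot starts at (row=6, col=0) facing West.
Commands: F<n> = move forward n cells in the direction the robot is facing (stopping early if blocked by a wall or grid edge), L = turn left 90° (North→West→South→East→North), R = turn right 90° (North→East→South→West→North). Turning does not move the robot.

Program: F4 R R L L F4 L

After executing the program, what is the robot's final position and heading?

Start: (row=6, col=0), facing West
  F4: move forward 0/4 (blocked), now at (row=6, col=0)
  R: turn right, now facing North
  R: turn right, now facing East
  L: turn left, now facing North
  L: turn left, now facing West
  F4: move forward 0/4 (blocked), now at (row=6, col=0)
  L: turn left, now facing South
Final: (row=6, col=0), facing South

Answer: Final position: (row=6, col=0), facing South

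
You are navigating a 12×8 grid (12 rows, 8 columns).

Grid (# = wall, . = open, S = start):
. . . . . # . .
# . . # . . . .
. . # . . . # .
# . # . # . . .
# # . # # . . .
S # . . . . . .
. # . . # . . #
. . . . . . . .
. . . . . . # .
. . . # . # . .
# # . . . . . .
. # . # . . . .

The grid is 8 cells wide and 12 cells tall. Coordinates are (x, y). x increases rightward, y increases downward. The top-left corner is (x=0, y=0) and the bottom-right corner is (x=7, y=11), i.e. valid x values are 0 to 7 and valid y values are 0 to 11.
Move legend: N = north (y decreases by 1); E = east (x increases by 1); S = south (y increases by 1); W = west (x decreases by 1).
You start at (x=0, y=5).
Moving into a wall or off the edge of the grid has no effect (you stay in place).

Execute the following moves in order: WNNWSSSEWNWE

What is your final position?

Answer: Final position: (x=1, y=7)

Derivation:
Start: (x=0, y=5)
  W (west): blocked, stay at (x=0, y=5)
  N (north): blocked, stay at (x=0, y=5)
  N (north): blocked, stay at (x=0, y=5)
  W (west): blocked, stay at (x=0, y=5)
  S (south): (x=0, y=5) -> (x=0, y=6)
  S (south): (x=0, y=6) -> (x=0, y=7)
  S (south): (x=0, y=7) -> (x=0, y=8)
  E (east): (x=0, y=8) -> (x=1, y=8)
  W (west): (x=1, y=8) -> (x=0, y=8)
  N (north): (x=0, y=8) -> (x=0, y=7)
  W (west): blocked, stay at (x=0, y=7)
  E (east): (x=0, y=7) -> (x=1, y=7)
Final: (x=1, y=7)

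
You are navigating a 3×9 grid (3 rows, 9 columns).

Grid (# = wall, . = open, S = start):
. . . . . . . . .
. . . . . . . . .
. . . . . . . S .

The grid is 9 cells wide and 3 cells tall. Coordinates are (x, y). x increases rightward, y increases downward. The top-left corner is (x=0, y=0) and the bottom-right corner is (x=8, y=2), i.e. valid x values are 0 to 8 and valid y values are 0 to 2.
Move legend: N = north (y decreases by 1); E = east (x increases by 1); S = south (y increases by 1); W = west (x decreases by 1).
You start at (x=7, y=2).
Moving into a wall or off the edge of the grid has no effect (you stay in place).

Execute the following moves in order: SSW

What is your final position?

Start: (x=7, y=2)
  S (south): blocked, stay at (x=7, y=2)
  S (south): blocked, stay at (x=7, y=2)
  W (west): (x=7, y=2) -> (x=6, y=2)
Final: (x=6, y=2)

Answer: Final position: (x=6, y=2)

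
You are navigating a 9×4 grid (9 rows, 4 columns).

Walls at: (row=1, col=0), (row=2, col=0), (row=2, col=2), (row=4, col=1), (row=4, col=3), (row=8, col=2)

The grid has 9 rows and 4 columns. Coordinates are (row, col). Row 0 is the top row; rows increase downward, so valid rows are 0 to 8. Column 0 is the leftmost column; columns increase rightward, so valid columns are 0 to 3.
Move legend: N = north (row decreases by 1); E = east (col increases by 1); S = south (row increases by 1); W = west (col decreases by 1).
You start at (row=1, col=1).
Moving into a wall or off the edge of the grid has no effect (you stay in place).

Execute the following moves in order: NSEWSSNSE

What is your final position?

Answer: Final position: (row=3, col=2)

Derivation:
Start: (row=1, col=1)
  N (north): (row=1, col=1) -> (row=0, col=1)
  S (south): (row=0, col=1) -> (row=1, col=1)
  E (east): (row=1, col=1) -> (row=1, col=2)
  W (west): (row=1, col=2) -> (row=1, col=1)
  S (south): (row=1, col=1) -> (row=2, col=1)
  S (south): (row=2, col=1) -> (row=3, col=1)
  N (north): (row=3, col=1) -> (row=2, col=1)
  S (south): (row=2, col=1) -> (row=3, col=1)
  E (east): (row=3, col=1) -> (row=3, col=2)
Final: (row=3, col=2)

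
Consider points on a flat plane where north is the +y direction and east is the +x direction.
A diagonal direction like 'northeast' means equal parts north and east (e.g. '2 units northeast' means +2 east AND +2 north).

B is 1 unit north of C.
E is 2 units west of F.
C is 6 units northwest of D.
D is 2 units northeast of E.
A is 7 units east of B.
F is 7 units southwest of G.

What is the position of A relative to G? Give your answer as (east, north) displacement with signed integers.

Answer: A is at (east=-6, north=2) relative to G.

Derivation:
Place G at the origin (east=0, north=0).
  F is 7 units southwest of G: delta (east=-7, north=-7); F at (east=-7, north=-7).
  E is 2 units west of F: delta (east=-2, north=+0); E at (east=-9, north=-7).
  D is 2 units northeast of E: delta (east=+2, north=+2); D at (east=-7, north=-5).
  C is 6 units northwest of D: delta (east=-6, north=+6); C at (east=-13, north=1).
  B is 1 unit north of C: delta (east=+0, north=+1); B at (east=-13, north=2).
  A is 7 units east of B: delta (east=+7, north=+0); A at (east=-6, north=2).
Therefore A relative to G: (east=-6, north=2).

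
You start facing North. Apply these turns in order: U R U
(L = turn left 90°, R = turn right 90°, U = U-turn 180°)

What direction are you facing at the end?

Start: North
  U (U-turn (180°)) -> South
  R (right (90° clockwise)) -> West
  U (U-turn (180°)) -> East
Final: East

Answer: Final heading: East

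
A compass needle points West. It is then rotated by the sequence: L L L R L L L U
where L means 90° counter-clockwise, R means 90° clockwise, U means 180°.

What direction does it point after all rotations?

Answer: Final heading: North

Derivation:
Start: West
  L (left (90° counter-clockwise)) -> South
  L (left (90° counter-clockwise)) -> East
  L (left (90° counter-clockwise)) -> North
  R (right (90° clockwise)) -> East
  L (left (90° counter-clockwise)) -> North
  L (left (90° counter-clockwise)) -> West
  L (left (90° counter-clockwise)) -> South
  U (U-turn (180°)) -> North
Final: North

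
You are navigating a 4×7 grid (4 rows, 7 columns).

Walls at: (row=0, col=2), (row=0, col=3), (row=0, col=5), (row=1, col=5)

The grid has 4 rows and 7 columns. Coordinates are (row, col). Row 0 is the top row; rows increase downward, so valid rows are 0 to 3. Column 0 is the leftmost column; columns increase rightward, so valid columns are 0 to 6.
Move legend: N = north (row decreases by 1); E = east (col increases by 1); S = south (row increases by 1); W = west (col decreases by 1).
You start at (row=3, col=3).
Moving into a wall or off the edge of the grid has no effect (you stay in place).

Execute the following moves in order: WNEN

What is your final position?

Start: (row=3, col=3)
  W (west): (row=3, col=3) -> (row=3, col=2)
  N (north): (row=3, col=2) -> (row=2, col=2)
  E (east): (row=2, col=2) -> (row=2, col=3)
  N (north): (row=2, col=3) -> (row=1, col=3)
Final: (row=1, col=3)

Answer: Final position: (row=1, col=3)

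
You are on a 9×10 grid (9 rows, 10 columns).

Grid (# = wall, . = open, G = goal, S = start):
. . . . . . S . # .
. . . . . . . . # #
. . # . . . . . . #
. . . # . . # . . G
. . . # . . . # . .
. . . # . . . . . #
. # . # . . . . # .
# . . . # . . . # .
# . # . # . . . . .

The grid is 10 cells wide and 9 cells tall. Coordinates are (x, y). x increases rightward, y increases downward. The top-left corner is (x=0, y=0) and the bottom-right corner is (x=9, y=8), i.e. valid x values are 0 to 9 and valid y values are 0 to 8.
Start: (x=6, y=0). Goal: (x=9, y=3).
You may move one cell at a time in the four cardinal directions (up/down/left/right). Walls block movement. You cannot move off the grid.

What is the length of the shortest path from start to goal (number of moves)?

BFS from (x=6, y=0) until reaching (x=9, y=3):
  Distance 0: (x=6, y=0)
  Distance 1: (x=5, y=0), (x=7, y=0), (x=6, y=1)
  Distance 2: (x=4, y=0), (x=5, y=1), (x=7, y=1), (x=6, y=2)
  Distance 3: (x=3, y=0), (x=4, y=1), (x=5, y=2), (x=7, y=2)
  Distance 4: (x=2, y=0), (x=3, y=1), (x=4, y=2), (x=8, y=2), (x=5, y=3), (x=7, y=3)
  Distance 5: (x=1, y=0), (x=2, y=1), (x=3, y=2), (x=4, y=3), (x=8, y=3), (x=5, y=4)
  Distance 6: (x=0, y=0), (x=1, y=1), (x=9, y=3), (x=4, y=4), (x=6, y=4), (x=8, y=4), (x=5, y=5)  <- goal reached here
One shortest path (6 moves): (x=6, y=0) -> (x=7, y=0) -> (x=7, y=1) -> (x=7, y=2) -> (x=8, y=2) -> (x=8, y=3) -> (x=9, y=3)

Answer: Shortest path length: 6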